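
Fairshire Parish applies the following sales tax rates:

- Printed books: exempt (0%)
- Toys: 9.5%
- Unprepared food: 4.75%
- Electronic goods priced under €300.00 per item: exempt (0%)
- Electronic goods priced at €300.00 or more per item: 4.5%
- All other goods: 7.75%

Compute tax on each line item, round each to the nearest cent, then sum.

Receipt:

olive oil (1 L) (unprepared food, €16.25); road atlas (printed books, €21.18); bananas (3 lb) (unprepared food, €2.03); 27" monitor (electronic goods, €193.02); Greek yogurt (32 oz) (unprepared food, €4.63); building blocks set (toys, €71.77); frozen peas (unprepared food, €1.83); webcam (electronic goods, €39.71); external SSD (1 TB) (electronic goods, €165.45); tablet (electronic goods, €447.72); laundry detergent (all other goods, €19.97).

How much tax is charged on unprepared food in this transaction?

€1.18

Olive oil (1 L) €16.25: unprepared food → 4.75% → €0.77
Bananas (3 lb) €2.03: unprepared food → 4.75% → €0.10
Greek yogurt (32 oz) €4.63: unprepared food → 4.75% → €0.22
Frozen peas €1.83: unprepared food → 4.75% → €0.09
Tax on unprepared food = €0.77 + €0.10 + €0.22 + €0.09 = €1.18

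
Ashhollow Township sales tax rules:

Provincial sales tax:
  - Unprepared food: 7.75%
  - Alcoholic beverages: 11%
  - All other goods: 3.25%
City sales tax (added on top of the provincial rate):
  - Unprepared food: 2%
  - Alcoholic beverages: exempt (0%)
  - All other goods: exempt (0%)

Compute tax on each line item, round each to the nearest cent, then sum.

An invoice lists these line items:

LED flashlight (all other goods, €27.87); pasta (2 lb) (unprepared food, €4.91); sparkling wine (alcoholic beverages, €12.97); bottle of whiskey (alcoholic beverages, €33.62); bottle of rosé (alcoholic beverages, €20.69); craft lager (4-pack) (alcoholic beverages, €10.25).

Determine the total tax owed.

€9.93

LED flashlight €27.87: all other goods → 3.25% + 0% city = 3.25% → €0.91
Pasta (2 lb) €4.91: unprepared food → 7.75% + 2% city = 9.75% → €0.48
Sparkling wine €12.97: alcoholic beverages → 11% + 0% city = 11% → €1.43
Bottle of whiskey €33.62: alcoholic beverages → 11% + 0% city = 11% → €3.70
Bottle of rosé €20.69: alcoholic beverages → 11% + 0% city = 11% → €2.28
Craft lager (4-pack) €10.25: alcoholic beverages → 11% + 0% city = 11% → €1.13
Total tax = €0.91 + €0.48 + €1.43 + €3.70 + €2.28 + €1.13 = €9.93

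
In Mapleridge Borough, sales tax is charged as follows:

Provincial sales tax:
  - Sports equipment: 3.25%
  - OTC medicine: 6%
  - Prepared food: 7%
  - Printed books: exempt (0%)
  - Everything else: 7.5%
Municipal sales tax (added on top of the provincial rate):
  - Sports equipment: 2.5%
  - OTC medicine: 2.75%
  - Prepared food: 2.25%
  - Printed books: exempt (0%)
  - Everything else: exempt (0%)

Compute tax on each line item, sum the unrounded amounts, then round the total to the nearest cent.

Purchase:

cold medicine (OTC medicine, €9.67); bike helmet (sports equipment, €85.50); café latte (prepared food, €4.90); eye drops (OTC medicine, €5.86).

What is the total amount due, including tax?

Cold medicine €9.67: OTC medicine → 6% + 2.75% municipal = 8.75% → €0.846125
Bike helmet €85.50: sports equipment → 3.25% + 2.5% municipal = 5.75% → €4.91625
Café latte €4.90: prepared food → 7% + 2.25% municipal = 9.25% → €0.45325
Eye drops €5.86: OTC medicine → 6% + 2.75% municipal = 8.75% → €0.51275
Subtotal = €105.93; unrounded tax = €6.728375 → €6.73; total due = €112.66

€112.66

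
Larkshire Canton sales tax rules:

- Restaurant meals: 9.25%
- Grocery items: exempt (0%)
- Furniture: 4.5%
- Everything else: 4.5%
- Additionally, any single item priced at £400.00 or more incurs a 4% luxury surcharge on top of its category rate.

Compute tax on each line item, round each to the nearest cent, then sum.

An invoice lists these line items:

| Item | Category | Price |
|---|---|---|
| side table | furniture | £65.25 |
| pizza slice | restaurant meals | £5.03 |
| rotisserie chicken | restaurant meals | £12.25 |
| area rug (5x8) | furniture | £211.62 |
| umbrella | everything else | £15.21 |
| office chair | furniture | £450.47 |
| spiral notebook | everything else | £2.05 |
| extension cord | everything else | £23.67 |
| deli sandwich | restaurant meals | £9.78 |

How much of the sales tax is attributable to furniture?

£50.75

Side table £65.25: furniture → 4.5% → £2.94
Area rug (5x8) £211.62: furniture → 4.5% → £9.52
Office chair £450.47: furniture → 4.5% + 4% surcharge = 8.5% → £38.29
Tax on furniture = £2.94 + £9.52 + £38.29 = £50.75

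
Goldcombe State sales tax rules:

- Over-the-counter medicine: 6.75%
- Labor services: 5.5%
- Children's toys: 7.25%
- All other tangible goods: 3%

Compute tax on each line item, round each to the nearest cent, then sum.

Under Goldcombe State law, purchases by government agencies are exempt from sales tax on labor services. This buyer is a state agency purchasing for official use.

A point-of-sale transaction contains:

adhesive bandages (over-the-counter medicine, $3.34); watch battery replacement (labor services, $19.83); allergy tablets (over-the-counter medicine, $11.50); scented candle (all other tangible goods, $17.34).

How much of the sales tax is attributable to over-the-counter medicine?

Adhesive bandages $3.34: over-the-counter medicine → 6.75% → $0.23
Allergy tablets $11.50: over-the-counter medicine → 6.75% → $0.78
Tax on over-the-counter medicine = $0.23 + $0.78 = $1.01

$1.01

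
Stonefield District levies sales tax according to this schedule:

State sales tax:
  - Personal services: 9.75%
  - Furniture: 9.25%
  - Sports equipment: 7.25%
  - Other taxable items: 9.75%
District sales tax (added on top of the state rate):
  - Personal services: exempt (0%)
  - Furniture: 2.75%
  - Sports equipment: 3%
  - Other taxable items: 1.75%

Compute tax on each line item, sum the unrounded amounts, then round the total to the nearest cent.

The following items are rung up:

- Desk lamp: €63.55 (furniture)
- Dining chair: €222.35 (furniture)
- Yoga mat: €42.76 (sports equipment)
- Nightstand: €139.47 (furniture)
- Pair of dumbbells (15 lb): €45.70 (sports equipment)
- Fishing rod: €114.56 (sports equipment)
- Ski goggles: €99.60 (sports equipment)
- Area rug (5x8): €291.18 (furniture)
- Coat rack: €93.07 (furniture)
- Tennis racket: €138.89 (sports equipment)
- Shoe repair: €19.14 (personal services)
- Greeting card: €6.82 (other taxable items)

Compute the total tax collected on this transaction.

Desk lamp €63.55: furniture → 9.25% + 2.75% district = 12% → €7.626
Dining chair €222.35: furniture → 9.25% + 2.75% district = 12% → €26.682
Yoga mat €42.76: sports equipment → 7.25% + 3% district = 10.25% → €4.3829
Nightstand €139.47: furniture → 9.25% + 2.75% district = 12% → €16.7364
Pair of dumbbells (15 lb) €45.70: sports equipment → 7.25% + 3% district = 10.25% → €4.68425
Fishing rod €114.56: sports equipment → 7.25% + 3% district = 10.25% → €11.7424
Ski goggles €99.60: sports equipment → 7.25% + 3% district = 10.25% → €10.209
Area rug (5x8) €291.18: furniture → 9.25% + 2.75% district = 12% → €34.9416
Coat rack €93.07: furniture → 9.25% + 2.75% district = 12% → €11.1684
Tennis racket €138.89: sports equipment → 7.25% + 3% district = 10.25% → €14.236225
Shoe repair €19.14: personal services → 9.75% + 0% district = 9.75% → €1.86615
Greeting card €6.82: other taxable items → 9.75% + 1.75% district = 11.5% → €0.7843
Unrounded tax sum = €145.059625 → €145.06

€145.06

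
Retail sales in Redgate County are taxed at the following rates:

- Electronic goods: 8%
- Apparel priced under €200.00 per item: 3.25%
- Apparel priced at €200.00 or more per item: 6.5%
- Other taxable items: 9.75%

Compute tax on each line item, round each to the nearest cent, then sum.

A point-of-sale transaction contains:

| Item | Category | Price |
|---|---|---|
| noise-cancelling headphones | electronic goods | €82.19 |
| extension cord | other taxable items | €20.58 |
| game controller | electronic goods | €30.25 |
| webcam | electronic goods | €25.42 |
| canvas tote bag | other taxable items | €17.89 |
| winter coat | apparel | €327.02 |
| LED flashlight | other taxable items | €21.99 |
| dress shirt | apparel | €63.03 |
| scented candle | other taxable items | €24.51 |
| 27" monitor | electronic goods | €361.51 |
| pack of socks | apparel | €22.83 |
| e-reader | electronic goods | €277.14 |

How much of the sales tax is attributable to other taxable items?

Extension cord €20.58: other taxable items → 9.75% → €2.01
Canvas tote bag €17.89: other taxable items → 9.75% → €1.74
LED flashlight €21.99: other taxable items → 9.75% → €2.14
Scented candle €24.51: other taxable items → 9.75% → €2.39
Tax on other taxable items = €2.01 + €1.74 + €2.14 + €2.39 = €8.28

€8.28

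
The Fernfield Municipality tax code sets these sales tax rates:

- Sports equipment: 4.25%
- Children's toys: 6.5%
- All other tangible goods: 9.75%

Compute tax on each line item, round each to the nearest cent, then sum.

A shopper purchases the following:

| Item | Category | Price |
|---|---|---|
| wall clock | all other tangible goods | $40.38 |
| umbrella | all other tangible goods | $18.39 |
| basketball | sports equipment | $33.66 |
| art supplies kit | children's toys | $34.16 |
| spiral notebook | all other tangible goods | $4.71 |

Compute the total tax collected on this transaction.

Wall clock $40.38: all other tangible goods → 9.75% → $3.94
Umbrella $18.39: all other tangible goods → 9.75% → $1.79
Basketball $33.66: sports equipment → 4.25% → $1.43
Art supplies kit $34.16: children's toys → 6.5% → $2.22
Spiral notebook $4.71: all other tangible goods → 9.75% → $0.46
Total tax = $3.94 + $1.79 + $1.43 + $2.22 + $0.46 = $9.84

$9.84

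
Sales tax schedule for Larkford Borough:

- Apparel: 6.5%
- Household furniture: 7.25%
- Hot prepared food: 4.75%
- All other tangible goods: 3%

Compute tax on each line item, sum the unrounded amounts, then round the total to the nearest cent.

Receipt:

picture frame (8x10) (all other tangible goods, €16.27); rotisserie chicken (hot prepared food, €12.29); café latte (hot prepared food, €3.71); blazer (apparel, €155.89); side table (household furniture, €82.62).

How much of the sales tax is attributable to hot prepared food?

€0.76

Rotisserie chicken €12.29: hot prepared food → 4.75% → €0.583775
Café latte €3.71: hot prepared food → 4.75% → €0.176225
Tax on hot prepared food: unrounded sum = €0.76 → €0.76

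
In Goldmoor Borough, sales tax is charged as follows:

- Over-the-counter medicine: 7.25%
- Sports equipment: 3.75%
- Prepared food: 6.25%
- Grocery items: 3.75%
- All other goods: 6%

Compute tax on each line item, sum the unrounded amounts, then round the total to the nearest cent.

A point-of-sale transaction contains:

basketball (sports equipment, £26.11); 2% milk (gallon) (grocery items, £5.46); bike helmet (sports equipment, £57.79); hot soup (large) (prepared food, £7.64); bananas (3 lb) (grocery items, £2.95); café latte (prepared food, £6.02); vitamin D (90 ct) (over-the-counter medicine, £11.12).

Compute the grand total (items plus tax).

£122.21

Basketball £26.11: sports equipment → 3.75% → £0.979125
2% milk (gallon) £5.46: grocery items → 3.75% → £0.20475
Bike helmet £57.79: sports equipment → 3.75% → £2.167125
Hot soup (large) £7.64: prepared food → 6.25% → £0.4775
Bananas (3 lb) £2.95: grocery items → 3.75% → £0.110625
Café latte £6.02: prepared food → 6.25% → £0.37625
Vitamin D (90 ct) £11.12: over-the-counter medicine → 7.25% → £0.8062
Subtotal = £117.09; unrounded tax = £5.121575 → £5.12; total due = £122.21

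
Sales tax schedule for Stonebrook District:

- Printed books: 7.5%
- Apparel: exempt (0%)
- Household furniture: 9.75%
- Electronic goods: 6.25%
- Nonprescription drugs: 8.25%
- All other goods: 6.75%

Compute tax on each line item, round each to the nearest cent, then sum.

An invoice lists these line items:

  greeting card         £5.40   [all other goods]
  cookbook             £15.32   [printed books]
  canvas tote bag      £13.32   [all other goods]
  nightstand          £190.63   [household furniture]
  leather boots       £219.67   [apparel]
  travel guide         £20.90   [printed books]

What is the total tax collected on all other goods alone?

£1.26

Greeting card £5.40: all other goods → 6.75% → £0.36
Canvas tote bag £13.32: all other goods → 6.75% → £0.90
Tax on all other goods = £0.36 + £0.90 = £1.26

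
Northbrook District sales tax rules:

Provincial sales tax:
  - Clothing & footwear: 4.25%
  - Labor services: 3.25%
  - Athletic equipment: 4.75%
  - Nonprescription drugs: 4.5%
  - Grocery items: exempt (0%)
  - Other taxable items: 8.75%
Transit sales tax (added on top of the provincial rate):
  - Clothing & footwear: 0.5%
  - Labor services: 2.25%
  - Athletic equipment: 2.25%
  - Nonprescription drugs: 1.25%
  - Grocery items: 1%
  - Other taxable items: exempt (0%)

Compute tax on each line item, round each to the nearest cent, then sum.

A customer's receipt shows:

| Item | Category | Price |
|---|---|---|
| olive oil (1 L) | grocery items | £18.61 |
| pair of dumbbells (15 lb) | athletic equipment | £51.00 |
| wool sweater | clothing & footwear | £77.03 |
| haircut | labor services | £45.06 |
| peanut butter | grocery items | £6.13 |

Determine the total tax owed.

Olive oil (1 L) £18.61: grocery items → 0% + 1% transit = 1% → £0.19
Pair of dumbbells (15 lb) £51.00: athletic equipment → 4.75% + 2.25% transit = 7% → £3.57
Wool sweater £77.03: clothing & footwear → 4.25% + 0.5% transit = 4.75% → £3.66
Haircut £45.06: labor services → 3.25% + 2.25% transit = 5.5% → £2.48
Peanut butter £6.13: grocery items → 0% + 1% transit = 1% → £0.06
Total tax = £0.19 + £3.57 + £3.66 + £2.48 + £0.06 = £9.96

£9.96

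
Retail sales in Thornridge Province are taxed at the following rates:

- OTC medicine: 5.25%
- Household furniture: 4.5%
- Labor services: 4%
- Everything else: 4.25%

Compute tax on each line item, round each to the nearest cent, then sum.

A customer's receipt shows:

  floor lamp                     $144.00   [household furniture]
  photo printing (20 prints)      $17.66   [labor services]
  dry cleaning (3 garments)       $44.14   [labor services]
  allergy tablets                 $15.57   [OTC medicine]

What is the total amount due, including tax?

Floor lamp $144.00: household furniture → 4.5% → $6.48
Photo printing (20 prints) $17.66: labor services → 4% → $0.71
Dry cleaning (3 garments) $44.14: labor services → 4% → $1.77
Allergy tablets $15.57: OTC medicine → 5.25% → $0.82
Subtotal = $221.37; tax = $9.78; total due = $231.15

$231.15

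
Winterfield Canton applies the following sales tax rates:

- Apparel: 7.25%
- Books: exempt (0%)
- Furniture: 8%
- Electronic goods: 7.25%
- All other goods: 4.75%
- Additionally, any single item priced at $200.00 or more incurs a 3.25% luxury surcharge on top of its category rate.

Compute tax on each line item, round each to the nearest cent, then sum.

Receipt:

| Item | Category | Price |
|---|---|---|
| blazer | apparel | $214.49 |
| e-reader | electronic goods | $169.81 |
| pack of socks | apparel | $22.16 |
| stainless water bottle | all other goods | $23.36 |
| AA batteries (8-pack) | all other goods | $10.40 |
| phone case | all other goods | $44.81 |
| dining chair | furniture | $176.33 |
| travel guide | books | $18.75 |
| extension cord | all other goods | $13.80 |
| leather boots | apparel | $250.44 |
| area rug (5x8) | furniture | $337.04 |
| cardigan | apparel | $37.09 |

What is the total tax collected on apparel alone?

$53.12

Blazer $214.49: apparel → 7.25% + 3.25% surcharge = 10.5% → $22.52
Pack of socks $22.16: apparel → 7.25% → $1.61
Leather boots $250.44: apparel → 7.25% + 3.25% surcharge = 10.5% → $26.30
Cardigan $37.09: apparel → 7.25% → $2.69
Tax on apparel = $22.52 + $1.61 + $26.30 + $2.69 = $53.12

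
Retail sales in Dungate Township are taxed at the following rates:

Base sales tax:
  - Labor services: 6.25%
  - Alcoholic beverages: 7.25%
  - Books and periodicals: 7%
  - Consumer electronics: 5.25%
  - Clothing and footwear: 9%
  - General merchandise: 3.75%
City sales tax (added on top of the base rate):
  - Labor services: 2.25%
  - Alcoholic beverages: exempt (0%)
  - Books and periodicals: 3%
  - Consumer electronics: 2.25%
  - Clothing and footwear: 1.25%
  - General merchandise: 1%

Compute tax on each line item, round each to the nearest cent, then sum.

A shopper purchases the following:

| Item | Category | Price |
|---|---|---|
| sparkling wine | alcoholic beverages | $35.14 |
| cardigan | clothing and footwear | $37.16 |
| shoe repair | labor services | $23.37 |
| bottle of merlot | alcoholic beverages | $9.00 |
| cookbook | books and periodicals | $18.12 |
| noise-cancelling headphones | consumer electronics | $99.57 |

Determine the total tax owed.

$18.28

Sparkling wine $35.14: alcoholic beverages → 7.25% + 0% city = 7.25% → $2.55
Cardigan $37.16: clothing and footwear → 9% + 1.25% city = 10.25% → $3.81
Shoe repair $23.37: labor services → 6.25% + 2.25% city = 8.5% → $1.99
Bottle of merlot $9.00: alcoholic beverages → 7.25% + 0% city = 7.25% → $0.65
Cookbook $18.12: books and periodicals → 7% + 3% city = 10% → $1.81
Noise-cancelling headphones $99.57: consumer electronics → 5.25% + 2.25% city = 7.5% → $7.47
Total tax = $2.55 + $3.81 + $1.99 + $0.65 + $1.81 + $7.47 = $18.28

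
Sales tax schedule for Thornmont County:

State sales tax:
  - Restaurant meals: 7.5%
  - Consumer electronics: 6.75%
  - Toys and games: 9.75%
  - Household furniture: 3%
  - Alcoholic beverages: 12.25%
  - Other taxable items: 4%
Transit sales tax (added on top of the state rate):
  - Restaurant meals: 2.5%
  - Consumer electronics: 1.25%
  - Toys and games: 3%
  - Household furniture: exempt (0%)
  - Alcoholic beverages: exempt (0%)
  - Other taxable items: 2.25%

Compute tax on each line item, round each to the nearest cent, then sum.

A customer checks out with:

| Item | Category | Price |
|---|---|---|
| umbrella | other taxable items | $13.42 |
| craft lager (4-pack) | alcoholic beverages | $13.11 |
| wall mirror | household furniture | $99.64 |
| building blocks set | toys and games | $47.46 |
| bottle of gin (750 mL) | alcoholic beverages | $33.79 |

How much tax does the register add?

$15.63

Umbrella $13.42: other taxable items → 4% + 2.25% transit = 6.25% → $0.84
Craft lager (4-pack) $13.11: alcoholic beverages → 12.25% + 0% transit = 12.25% → $1.61
Wall mirror $99.64: household furniture → 3% + 0% transit = 3% → $2.99
Building blocks set $47.46: toys and games → 9.75% + 3% transit = 12.75% → $6.05
Bottle of gin (750 mL) $33.79: alcoholic beverages → 12.25% + 0% transit = 12.25% → $4.14
Total tax = $0.84 + $1.61 + $2.99 + $6.05 + $4.14 = $15.63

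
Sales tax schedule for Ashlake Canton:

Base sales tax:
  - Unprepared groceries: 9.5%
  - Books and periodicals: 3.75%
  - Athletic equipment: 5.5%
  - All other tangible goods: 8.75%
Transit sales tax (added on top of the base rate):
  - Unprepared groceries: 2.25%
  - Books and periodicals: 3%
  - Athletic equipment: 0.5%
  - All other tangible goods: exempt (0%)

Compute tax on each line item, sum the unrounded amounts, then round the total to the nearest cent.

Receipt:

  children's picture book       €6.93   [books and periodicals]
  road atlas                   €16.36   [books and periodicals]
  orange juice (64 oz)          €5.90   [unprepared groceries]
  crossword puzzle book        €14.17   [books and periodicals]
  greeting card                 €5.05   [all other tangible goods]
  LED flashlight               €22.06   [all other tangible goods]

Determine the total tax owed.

Children's picture book €6.93: books and periodicals → 3.75% + 3% transit = 6.75% → €0.467775
Road atlas €16.36: books and periodicals → 3.75% + 3% transit = 6.75% → €1.1043
Orange juice (64 oz) €5.90: unprepared groceries → 9.5% + 2.25% transit = 11.75% → €0.69325
Crossword puzzle book €14.17: books and periodicals → 3.75% + 3% transit = 6.75% → €0.956475
Greeting card €5.05: all other tangible goods → 8.75% + 0% transit = 8.75% → €0.441875
LED flashlight €22.06: all other tangible goods → 8.75% + 0% transit = 8.75% → €1.93025
Unrounded tax sum = €5.593925 → €5.59

€5.59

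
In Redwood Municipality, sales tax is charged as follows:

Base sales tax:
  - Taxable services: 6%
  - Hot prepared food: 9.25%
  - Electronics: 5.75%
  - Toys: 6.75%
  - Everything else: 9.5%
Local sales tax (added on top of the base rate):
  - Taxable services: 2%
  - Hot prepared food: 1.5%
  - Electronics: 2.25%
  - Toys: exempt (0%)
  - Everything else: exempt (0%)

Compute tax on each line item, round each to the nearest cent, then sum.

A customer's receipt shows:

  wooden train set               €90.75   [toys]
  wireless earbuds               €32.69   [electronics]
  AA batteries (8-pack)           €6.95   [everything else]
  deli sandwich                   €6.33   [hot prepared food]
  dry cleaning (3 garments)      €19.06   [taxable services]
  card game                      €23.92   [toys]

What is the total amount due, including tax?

Wooden train set €90.75: toys → 6.75% + 0% local = 6.75% → €6.13
Wireless earbuds €32.69: electronics → 5.75% + 2.25% local = 8% → €2.62
AA batteries (8-pack) €6.95: everything else → 9.5% + 0% local = 9.5% → €0.66
Deli sandwich €6.33: hot prepared food → 9.25% + 1.5% local = 10.75% → €0.68
Dry cleaning (3 garments) €19.06: taxable services → 6% + 2% local = 8% → €1.52
Card game €23.92: toys → 6.75% + 0% local = 6.75% → €1.61
Subtotal = €179.70; tax = €13.22; total due = €192.92

€192.92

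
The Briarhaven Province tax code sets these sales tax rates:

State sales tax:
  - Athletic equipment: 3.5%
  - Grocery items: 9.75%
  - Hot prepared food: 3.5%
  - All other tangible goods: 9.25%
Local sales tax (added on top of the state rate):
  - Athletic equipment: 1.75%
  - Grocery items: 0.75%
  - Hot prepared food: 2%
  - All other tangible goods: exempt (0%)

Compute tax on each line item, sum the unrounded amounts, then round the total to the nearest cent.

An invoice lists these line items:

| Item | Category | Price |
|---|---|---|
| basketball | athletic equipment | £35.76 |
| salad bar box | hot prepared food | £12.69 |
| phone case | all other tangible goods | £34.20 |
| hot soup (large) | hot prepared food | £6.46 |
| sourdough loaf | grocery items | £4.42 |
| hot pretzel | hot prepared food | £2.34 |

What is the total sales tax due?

Basketball £35.76: athletic equipment → 3.5% + 1.75% local = 5.25% → £1.8774
Salad bar box £12.69: hot prepared food → 3.5% + 2% local = 5.5% → £0.69795
Phone case £34.20: all other tangible goods → 9.25% + 0% local = 9.25% → £3.1635
Hot soup (large) £6.46: hot prepared food → 3.5% + 2% local = 5.5% → £0.3553
Sourdough loaf £4.42: grocery items → 9.75% + 0.75% local = 10.5% → £0.4641
Hot pretzel £2.34: hot prepared food → 3.5% + 2% local = 5.5% → £0.1287
Unrounded tax sum = £6.68695 → £6.69

£6.69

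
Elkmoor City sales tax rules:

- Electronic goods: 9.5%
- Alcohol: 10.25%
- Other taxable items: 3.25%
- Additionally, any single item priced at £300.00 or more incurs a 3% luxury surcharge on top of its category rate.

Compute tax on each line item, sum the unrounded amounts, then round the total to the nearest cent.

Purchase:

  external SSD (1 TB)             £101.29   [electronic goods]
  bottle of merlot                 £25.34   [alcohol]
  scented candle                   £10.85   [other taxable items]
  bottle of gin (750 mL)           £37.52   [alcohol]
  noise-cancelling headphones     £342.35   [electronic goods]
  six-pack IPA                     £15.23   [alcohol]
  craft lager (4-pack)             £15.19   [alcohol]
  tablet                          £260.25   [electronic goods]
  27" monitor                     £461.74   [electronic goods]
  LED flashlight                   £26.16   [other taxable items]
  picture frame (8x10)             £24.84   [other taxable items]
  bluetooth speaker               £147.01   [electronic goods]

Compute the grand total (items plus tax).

External SSD (1 TB) £101.29: electronic goods → 9.5% → £9.62255
Bottle of merlot £25.34: alcohol → 10.25% → £2.59735
Scented candle £10.85: other taxable items → 3.25% → £0.352625
Bottle of gin (750 mL) £37.52: alcohol → 10.25% → £3.8458
Noise-cancelling headphones £342.35: electronic goods → 9.5% + 3% surcharge = 12.5% → £42.79375
Six-pack IPA £15.23: alcohol → 10.25% → £1.561075
Craft lager (4-pack) £15.19: alcohol → 10.25% → £1.556975
Tablet £260.25: electronic goods → 9.5% → £24.72375
27" monitor £461.74: electronic goods → 9.5% + 3% surcharge = 12.5% → £57.7175
LED flashlight £26.16: other taxable items → 3.25% → £0.8502
Picture frame (8x10) £24.84: other taxable items → 3.25% → £0.8073
Bluetooth speaker £147.01: electronic goods → 9.5% → £13.96595
Subtotal = £1467.77; unrounded tax = £160.394825 → £160.39; total due = £1628.16

£1628.16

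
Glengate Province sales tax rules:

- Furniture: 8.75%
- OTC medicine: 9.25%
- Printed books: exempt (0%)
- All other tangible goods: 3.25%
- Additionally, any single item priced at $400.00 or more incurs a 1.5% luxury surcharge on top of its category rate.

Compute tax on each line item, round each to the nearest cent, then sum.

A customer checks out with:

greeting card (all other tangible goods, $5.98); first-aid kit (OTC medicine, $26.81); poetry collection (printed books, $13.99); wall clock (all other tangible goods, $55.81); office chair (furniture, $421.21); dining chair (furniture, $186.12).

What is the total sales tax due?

$63.94

Greeting card $5.98: all other tangible goods → 3.25% → $0.19
First-aid kit $26.81: OTC medicine → 9.25% → $2.48
Poetry collection $13.99: printed books → 0% → $0.00
Wall clock $55.81: all other tangible goods → 3.25% → $1.81
Office chair $421.21: furniture → 8.75% + 1.5% surcharge = 10.25% → $43.17
Dining chair $186.12: furniture → 8.75% → $16.29
Total tax = $0.19 + $2.48 + $1.81 + $43.17 + $16.29 = $63.94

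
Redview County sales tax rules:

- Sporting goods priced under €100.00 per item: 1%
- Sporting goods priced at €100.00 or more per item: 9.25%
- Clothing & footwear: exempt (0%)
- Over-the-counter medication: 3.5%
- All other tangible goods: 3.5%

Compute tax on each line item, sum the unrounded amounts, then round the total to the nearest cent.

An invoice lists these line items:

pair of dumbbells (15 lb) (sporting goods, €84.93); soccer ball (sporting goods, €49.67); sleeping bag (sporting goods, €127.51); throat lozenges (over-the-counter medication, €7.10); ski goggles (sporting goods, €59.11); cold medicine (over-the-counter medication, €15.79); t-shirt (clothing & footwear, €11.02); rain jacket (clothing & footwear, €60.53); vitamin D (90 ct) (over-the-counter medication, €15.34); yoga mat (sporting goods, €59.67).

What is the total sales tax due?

€15.67

Pair of dumbbells (15 lb) €84.93: sporting goods, under €100.00 → 1% → €0.8493
Soccer ball €49.67: sporting goods, under €100.00 → 1% → €0.4967
Sleeping bag €127.51: sporting goods, €100.00 or more → 9.25% → €11.794675
Throat lozenges €7.10: over-the-counter medication → 3.5% → €0.2485
Ski goggles €59.11: sporting goods, under €100.00 → 1% → €0.5911
Cold medicine €15.79: over-the-counter medication → 3.5% → €0.55265
T-shirt €11.02: clothing & footwear → 0% → €0.00
Rain jacket €60.53: clothing & footwear → 0% → €0.00
Vitamin D (90 ct) €15.34: over-the-counter medication → 3.5% → €0.5369
Yoga mat €59.67: sporting goods, under €100.00 → 1% → €0.5967
Unrounded tax sum = €15.666525 → €15.67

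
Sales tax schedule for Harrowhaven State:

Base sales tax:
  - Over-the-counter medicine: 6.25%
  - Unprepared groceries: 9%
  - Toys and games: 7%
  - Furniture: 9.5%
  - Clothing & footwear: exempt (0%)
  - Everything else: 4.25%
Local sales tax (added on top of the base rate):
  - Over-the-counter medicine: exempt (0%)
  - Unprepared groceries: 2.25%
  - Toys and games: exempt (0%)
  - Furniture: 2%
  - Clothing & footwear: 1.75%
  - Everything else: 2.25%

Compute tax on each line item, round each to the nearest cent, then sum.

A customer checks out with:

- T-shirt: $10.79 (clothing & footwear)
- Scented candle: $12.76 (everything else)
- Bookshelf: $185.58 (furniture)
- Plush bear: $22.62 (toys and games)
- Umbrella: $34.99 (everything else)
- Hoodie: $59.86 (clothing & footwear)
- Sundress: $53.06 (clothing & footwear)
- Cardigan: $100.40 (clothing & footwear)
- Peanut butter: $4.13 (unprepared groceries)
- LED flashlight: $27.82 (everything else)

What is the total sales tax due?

$32.22

T-shirt $10.79: clothing & footwear → 0% + 1.75% local = 1.75% → $0.19
Scented candle $12.76: everything else → 4.25% + 2.25% local = 6.5% → $0.83
Bookshelf $185.58: furniture → 9.5% + 2% local = 11.5% → $21.34
Plush bear $22.62: toys and games → 7% + 0% local = 7% → $1.58
Umbrella $34.99: everything else → 4.25% + 2.25% local = 6.5% → $2.27
Hoodie $59.86: clothing & footwear → 0% + 1.75% local = 1.75% → $1.05
Sundress $53.06: clothing & footwear → 0% + 1.75% local = 1.75% → $0.93
Cardigan $100.40: clothing & footwear → 0% + 1.75% local = 1.75% → $1.76
Peanut butter $4.13: unprepared groceries → 9% + 2.25% local = 11.25% → $0.46
LED flashlight $27.82: everything else → 4.25% + 2.25% local = 6.5% → $1.81
Total tax = $0.19 + $0.83 + $21.34 + $1.58 + $2.27 + $1.05 + $0.93 + $1.76 + $0.46 + $1.81 = $32.22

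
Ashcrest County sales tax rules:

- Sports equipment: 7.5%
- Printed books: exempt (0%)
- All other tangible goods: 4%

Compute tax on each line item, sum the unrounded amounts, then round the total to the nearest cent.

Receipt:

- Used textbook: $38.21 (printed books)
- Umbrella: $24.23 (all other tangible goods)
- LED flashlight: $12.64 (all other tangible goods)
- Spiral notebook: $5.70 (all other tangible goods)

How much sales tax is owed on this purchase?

Used textbook $38.21: printed books → 0% → $0.00
Umbrella $24.23: all other tangible goods → 4% → $0.9692
LED flashlight $12.64: all other tangible goods → 4% → $0.5056
Spiral notebook $5.70: all other tangible goods → 4% → $0.228
Unrounded tax sum = $1.7028 → $1.70

$1.70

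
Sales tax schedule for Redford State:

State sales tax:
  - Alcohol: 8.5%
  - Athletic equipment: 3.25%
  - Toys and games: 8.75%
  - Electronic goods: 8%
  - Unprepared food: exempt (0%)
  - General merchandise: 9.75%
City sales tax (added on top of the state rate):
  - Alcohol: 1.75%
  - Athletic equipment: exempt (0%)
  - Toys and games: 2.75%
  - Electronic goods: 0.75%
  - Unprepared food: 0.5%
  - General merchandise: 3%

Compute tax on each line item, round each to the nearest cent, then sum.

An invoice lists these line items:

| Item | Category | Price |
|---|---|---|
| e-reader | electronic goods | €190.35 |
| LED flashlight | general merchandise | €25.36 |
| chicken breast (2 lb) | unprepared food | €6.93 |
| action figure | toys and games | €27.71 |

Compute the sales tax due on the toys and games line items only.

Action figure €27.71: toys and games → 8.75% + 2.75% city = 11.5% → €3.19
Tax on toys and games = €3.19

€3.19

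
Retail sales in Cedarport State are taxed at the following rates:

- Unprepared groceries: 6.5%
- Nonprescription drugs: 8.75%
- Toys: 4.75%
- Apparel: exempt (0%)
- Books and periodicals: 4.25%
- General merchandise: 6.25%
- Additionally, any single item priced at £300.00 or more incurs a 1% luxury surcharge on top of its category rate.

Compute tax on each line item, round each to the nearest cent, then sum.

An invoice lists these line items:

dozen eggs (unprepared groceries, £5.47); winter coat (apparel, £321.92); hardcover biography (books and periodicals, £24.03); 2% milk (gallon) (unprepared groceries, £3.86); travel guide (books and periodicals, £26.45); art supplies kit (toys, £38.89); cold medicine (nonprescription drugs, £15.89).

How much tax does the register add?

Dozen eggs £5.47: unprepared groceries → 6.5% → £0.36
Winter coat £321.92: apparel → 0% + 1% surcharge = 1% → £3.22
Hardcover biography £24.03: books and periodicals → 4.25% → £1.02
2% milk (gallon) £3.86: unprepared groceries → 6.5% → £0.25
Travel guide £26.45: books and periodicals → 4.25% → £1.12
Art supplies kit £38.89: toys → 4.75% → £1.85
Cold medicine £15.89: nonprescription drugs → 8.75% → £1.39
Total tax = £0.36 + £3.22 + £1.02 + £0.25 + £1.12 + £1.85 + £1.39 = £9.21

£9.21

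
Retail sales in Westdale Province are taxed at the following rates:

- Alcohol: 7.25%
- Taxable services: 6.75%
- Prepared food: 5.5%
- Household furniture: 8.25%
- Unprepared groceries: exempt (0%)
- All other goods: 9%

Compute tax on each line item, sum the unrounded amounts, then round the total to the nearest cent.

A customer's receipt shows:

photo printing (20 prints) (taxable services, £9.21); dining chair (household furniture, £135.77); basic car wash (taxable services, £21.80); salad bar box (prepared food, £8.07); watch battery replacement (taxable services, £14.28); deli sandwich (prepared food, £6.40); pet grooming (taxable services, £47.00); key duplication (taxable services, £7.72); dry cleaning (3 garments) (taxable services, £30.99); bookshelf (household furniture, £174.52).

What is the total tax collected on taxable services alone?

£8.84

Photo printing (20 prints) £9.21: taxable services → 6.75% → £0.621675
Basic car wash £21.80: taxable services → 6.75% → £1.4715
Watch battery replacement £14.28: taxable services → 6.75% → £0.9639
Pet grooming £47.00: taxable services → 6.75% → £3.1725
Key duplication £7.72: taxable services → 6.75% → £0.5211
Dry cleaning (3 garments) £30.99: taxable services → 6.75% → £2.091825
Tax on taxable services: unrounded sum = £8.8425 → £8.84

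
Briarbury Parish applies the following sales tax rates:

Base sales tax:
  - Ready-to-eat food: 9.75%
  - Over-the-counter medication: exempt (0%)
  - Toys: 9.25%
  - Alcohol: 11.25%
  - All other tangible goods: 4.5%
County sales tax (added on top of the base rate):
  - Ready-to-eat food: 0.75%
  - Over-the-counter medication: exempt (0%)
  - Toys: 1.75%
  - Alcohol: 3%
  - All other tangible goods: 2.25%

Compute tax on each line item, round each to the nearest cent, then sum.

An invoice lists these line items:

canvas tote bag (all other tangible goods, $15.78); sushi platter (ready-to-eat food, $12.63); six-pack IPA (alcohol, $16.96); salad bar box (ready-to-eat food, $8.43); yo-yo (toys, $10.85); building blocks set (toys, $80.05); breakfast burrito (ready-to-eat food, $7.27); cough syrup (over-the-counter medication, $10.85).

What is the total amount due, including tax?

Canvas tote bag $15.78: all other tangible goods → 4.5% + 2.25% county = 6.75% → $1.07
Sushi platter $12.63: ready-to-eat food → 9.75% + 0.75% county = 10.5% → $1.33
Six-pack IPA $16.96: alcohol → 11.25% + 3% county = 14.25% → $2.42
Salad bar box $8.43: ready-to-eat food → 9.75% + 0.75% county = 10.5% → $0.89
Yo-yo $10.85: toys → 9.25% + 1.75% county = 11% → $1.19
Building blocks set $80.05: toys → 9.25% + 1.75% county = 11% → $8.81
Breakfast burrito $7.27: ready-to-eat food → 9.75% + 0.75% county = 10.5% → $0.76
Cough syrup $10.85: over-the-counter medication → 0% + 0% county = 0% → $0.00
Subtotal = $162.82; tax = $16.47; total due = $179.29

$179.29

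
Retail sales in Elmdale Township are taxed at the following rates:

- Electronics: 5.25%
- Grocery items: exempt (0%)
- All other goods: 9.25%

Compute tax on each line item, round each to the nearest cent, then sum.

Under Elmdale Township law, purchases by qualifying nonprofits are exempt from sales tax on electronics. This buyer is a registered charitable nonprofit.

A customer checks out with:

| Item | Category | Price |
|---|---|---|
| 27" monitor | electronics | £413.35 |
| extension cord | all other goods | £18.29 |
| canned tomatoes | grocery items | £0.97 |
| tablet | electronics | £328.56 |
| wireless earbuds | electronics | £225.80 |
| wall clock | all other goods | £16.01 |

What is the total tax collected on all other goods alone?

Extension cord £18.29: all other goods → 9.25% → £1.69
Wall clock £16.01: all other goods → 9.25% → £1.48
Tax on all other goods = £1.69 + £1.48 = £3.17

£3.17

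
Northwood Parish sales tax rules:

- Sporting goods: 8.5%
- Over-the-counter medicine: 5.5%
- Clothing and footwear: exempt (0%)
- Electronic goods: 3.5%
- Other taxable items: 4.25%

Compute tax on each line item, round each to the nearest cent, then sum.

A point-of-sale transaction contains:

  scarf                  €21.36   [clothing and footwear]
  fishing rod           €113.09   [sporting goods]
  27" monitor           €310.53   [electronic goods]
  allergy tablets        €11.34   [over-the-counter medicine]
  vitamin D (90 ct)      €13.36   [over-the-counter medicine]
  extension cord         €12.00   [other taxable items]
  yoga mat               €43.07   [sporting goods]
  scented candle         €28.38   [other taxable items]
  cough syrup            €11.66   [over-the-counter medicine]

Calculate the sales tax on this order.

€27.85

Scarf €21.36: clothing and footwear → 0% → €0.00
Fishing rod €113.09: sporting goods → 8.5% → €9.61
27" monitor €310.53: electronic goods → 3.5% → €10.87
Allergy tablets €11.34: over-the-counter medicine → 5.5% → €0.62
Vitamin D (90 ct) €13.36: over-the-counter medicine → 5.5% → €0.73
Extension cord €12.00: other taxable items → 4.25% → €0.51
Yoga mat €43.07: sporting goods → 8.5% → €3.66
Scented candle €28.38: other taxable items → 4.25% → €1.21
Cough syrup €11.66: over-the-counter medicine → 5.5% → €0.64
Total tax = €9.61 + €10.87 + €0.62 + €0.73 + €0.51 + €3.66 + €1.21 + €0.64 = €27.85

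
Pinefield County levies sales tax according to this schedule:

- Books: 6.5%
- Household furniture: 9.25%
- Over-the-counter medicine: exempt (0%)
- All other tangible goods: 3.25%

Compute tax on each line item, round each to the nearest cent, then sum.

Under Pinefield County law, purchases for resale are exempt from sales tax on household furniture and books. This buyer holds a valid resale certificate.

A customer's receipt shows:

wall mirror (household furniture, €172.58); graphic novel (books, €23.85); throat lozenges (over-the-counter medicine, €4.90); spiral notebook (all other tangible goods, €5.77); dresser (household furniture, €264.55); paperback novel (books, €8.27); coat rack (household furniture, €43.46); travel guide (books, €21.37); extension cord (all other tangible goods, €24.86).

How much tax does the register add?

€1.00

Wall mirror €172.58: household furniture, buyer-exempt → 0% → €0.00
Graphic novel €23.85: books, buyer-exempt → 0% → €0.00
Throat lozenges €4.90: over-the-counter medicine → 0% → €0.00
Spiral notebook €5.77: all other tangible goods → 3.25% → €0.19
Dresser €264.55: household furniture, buyer-exempt → 0% → €0.00
Paperback novel €8.27: books, buyer-exempt → 0% → €0.00
Coat rack €43.46: household furniture, buyer-exempt → 0% → €0.00
Travel guide €21.37: books, buyer-exempt → 0% → €0.00
Extension cord €24.86: all other tangible goods → 3.25% → €0.81
Total tax = €0.19 + €0.81 = €1.00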